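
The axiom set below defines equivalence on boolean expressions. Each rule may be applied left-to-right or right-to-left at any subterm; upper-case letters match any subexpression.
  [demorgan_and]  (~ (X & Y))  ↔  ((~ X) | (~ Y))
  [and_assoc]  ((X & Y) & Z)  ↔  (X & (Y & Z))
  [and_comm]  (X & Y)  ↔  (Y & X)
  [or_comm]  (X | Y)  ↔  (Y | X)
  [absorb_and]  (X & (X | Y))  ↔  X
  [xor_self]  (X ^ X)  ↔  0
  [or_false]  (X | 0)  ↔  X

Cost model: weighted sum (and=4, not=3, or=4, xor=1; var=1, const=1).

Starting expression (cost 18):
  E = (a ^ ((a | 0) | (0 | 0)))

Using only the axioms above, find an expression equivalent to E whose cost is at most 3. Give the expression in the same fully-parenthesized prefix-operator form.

step 1: or_false (→) rewrites (0 | 0) into 0, now (a ^ ((a | 0) | 0))
step 2: or_false (→) rewrites (a | 0) into a, now (a ^ (a | 0))
step 3: or_false (→) rewrites (a | 0) into a, reaching cost 3 (bound 3)

(a ^ a)   [cost 3]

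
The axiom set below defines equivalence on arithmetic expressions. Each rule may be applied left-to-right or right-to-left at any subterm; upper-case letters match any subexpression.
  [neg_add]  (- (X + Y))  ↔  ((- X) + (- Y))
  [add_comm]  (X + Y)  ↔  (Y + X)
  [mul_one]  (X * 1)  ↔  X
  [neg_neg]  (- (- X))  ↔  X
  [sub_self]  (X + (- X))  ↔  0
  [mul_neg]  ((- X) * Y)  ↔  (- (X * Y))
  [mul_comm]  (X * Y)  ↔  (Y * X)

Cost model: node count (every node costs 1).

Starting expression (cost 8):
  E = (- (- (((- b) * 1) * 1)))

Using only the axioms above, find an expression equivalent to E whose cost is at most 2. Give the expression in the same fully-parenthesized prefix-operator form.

(- b)   [cost 2]

step 1: mul_one (→) rewrites ((- b) * 1) into (- b), now (- (- ((- b) * 1)))
step 2: neg_neg (→) rewrites (- (- ((- b) * 1))) into ((- b) * 1)
step 3: mul_one (→) rewrites ((- b) * 1) into (- b), reaching cost 2 (bound 2)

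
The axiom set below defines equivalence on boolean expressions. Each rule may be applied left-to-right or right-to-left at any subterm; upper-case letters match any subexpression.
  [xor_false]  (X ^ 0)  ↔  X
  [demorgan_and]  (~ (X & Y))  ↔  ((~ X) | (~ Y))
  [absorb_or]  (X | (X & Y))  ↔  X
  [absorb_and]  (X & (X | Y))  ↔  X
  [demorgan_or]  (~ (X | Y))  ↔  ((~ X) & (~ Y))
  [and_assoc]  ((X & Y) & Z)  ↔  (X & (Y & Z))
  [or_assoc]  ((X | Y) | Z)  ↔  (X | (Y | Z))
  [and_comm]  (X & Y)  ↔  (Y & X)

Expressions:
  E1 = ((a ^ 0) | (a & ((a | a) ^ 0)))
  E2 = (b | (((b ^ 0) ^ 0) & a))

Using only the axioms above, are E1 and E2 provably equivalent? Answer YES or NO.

NO

The axioms are sound identities: if E1 ↔* E2 then E1 and E2 evaluate identically under any assignment.
Under a=0, b=1: E1 evaluates to 0, E2 to 1. Distinct ⇒ no rewrite sequence connects them.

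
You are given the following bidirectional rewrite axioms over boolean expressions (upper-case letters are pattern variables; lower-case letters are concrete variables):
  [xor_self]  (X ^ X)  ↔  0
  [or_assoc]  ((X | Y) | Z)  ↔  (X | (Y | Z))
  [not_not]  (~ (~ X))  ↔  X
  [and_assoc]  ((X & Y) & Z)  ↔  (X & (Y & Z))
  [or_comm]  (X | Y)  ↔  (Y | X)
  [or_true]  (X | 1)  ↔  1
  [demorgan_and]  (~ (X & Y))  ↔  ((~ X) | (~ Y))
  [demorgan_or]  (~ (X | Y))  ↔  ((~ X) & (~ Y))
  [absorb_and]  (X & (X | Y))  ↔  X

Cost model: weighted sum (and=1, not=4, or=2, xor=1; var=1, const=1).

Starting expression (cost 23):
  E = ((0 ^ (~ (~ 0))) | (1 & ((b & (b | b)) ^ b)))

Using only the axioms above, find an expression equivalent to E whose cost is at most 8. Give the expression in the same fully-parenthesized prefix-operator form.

((0 ^ 0) | (1 & 0))   [cost 8]

step 1: absorb_and (→) rewrites (b & (b | b)) into b, now ((0 ^ (~ (~ 0))) | (1 & (b ^ b)))
step 2: xor_self (→) rewrites (b ^ b) into 0, now ((0 ^ (~ (~ 0))) | (1 & 0))
step 3: not_not (→) rewrites (~ (~ 0)) into 0, reaching cost 8 (bound 8)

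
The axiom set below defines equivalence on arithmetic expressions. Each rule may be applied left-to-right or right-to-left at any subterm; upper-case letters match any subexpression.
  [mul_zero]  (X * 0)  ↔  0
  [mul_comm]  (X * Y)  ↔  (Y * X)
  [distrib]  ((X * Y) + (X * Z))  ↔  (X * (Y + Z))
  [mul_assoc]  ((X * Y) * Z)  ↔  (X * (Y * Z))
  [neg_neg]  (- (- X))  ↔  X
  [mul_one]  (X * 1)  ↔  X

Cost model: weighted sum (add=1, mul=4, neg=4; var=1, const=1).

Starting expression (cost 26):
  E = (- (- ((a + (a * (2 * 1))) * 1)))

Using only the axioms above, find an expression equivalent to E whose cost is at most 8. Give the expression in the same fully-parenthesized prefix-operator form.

step 1: mul_one (→) rewrites (2 * 1) into 2, now (- (- ((a + (a * 2)) * 1)))
step 2: mul_one (→) rewrites ((a + (a * 2)) * 1) into (a + (a * 2)), now (- (- (a + (a * 2))))
step 3: neg_neg (→) rewrites (- (- (a + (a * 2)))) into (a + (a * 2)), reaching cost 8 (bound 8)

(a + (a * 2))   [cost 8]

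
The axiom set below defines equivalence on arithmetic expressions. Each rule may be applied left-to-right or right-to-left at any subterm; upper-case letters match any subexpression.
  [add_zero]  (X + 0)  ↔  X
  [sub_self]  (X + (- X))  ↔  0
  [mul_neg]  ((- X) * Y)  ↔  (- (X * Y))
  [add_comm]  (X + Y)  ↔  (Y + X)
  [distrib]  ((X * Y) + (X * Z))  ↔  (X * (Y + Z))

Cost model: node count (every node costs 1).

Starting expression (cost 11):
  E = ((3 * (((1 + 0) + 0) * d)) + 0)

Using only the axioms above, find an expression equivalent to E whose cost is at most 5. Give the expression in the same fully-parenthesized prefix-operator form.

1. [add_zero →] ((3 * (((1 + 0) + 0) * d)) + 0)  →  (3 * (((1 + 0) + 0) * d))
2. [add_zero →] (1 + 0)  →  1;  E = (3 * ((1 + 0) * d))
3. [add_zero →] (1 + 0)  →  1;  cost 5 ≤ 5, done

(3 * (1 * d))   [cost 5]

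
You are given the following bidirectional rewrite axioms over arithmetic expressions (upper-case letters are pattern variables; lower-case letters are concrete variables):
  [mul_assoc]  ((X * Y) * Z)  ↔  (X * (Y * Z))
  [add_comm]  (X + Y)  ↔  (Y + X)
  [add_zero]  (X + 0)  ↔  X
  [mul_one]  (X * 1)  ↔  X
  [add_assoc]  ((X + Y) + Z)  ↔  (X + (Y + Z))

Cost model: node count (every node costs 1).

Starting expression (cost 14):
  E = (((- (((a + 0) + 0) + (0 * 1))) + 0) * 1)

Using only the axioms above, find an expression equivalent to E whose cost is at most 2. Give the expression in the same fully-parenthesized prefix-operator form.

step 1: mul_one (→) rewrites (((- (((a + 0) + 0) + (0 * 1))) + 0) * 1) into ((- (((a + 0) + 0) + (0 * 1))) + 0)
step 2: add_zero (→) rewrites (a + 0) into a, now ((- ((a + 0) + (0 * 1))) + 0)
step 3: add_zero (→) rewrites (a + 0) into a, now ((- (a + (0 * 1))) + 0)
step 4: add_zero (→) rewrites ((- (a + (0 * 1))) + 0) into (- (a + (0 * 1)))
step 5: mul_one (→) rewrites (0 * 1) into 0, now (- (a + 0))
step 6: add_zero (→) rewrites (a + 0) into a, reaching cost 2 (bound 2)

(- a)   [cost 2]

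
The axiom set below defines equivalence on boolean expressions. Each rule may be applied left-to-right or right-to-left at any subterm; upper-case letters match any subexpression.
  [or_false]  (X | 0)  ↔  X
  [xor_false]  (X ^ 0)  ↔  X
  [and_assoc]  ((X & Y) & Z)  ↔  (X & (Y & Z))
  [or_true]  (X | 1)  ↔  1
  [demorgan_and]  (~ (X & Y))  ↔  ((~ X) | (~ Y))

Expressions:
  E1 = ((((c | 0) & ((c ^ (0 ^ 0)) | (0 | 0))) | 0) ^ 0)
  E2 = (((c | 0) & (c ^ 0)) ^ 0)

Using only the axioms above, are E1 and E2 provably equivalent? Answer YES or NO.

1. [xor_false →] ((((c | 0) & ((c ^ (0 ^ 0)) | (0 | 0))) | 0) ^ 0)  →  (((c | 0) & ((c ^ (0 ^ 0)) | (0 | 0))) | 0)
2. [xor_false →] (0 ^ 0)  →  0;  E1 = (((c | 0) & ((c ^ 0) | (0 | 0))) | 0)
3. [xor_false →] (c ^ 0)  →  c;  E1 = (((c | 0) & (c | (0 | 0))) | 0)
4. [or_false →] (c | 0)  →  c;  E1 = ((c & (c | (0 | 0))) | 0)
5. [or_false →] (0 | 0)  →  0;  E1 = ((c & (c | 0)) | 0)
6. [or_false →] ((c & (c | 0)) | 0)  →  (c & (c | 0))
7. [or_false →] (c | 0)  →  c;  E1 = (c & c)
8. [xor_false ←] c  →  (c ^ 0);  E1 = (c & (c ^ 0))
9. [or_false ←] c  →  (c | 0);  E1 = ((c | 0) & (c ^ 0))
10. [xor_false ←] ((c | 0) & (c ^ 0))  →  (((c | 0) & (c ^ 0)) ^ 0);  this is E2

YES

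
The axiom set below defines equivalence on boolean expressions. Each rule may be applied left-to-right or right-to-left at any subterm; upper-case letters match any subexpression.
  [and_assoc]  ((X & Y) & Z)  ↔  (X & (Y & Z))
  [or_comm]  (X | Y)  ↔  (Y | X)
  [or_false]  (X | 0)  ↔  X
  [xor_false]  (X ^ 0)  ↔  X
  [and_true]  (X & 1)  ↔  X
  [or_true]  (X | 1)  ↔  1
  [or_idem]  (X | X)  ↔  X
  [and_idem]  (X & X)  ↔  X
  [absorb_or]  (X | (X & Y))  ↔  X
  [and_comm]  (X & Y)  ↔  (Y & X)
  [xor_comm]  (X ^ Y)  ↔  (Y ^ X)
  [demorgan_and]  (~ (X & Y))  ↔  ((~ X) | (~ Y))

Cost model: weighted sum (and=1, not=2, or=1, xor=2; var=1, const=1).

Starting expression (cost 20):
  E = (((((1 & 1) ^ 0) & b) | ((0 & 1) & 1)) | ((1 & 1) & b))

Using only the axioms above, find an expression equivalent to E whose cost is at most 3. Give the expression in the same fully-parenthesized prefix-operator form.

(1 & b)   [cost 3]

step 1: xor_false (→) rewrites ((1 & 1) ^ 0) into (1 & 1), now ((((1 & 1) & b) | ((0 & 1) & 1)) | ((1 & 1) & b))
step 2: and_true (→) rewrites (0 & 1) into 0, now ((((1 & 1) & b) | (0 & 1)) | ((1 & 1) & b))
step 3: and_true (→) rewrites (0 & 1) into 0, now ((((1 & 1) & b) | 0) | ((1 & 1) & b))
step 4: or_false (→) rewrites (((1 & 1) & b) | 0) into ((1 & 1) & b), now (((1 & 1) & b) | ((1 & 1) & b))
step 5: or_idem (→) rewrites (((1 & 1) & b) | ((1 & 1) & b)) into ((1 & 1) & b)
step 6: and_true (→) rewrites (1 & 1) into 1, reaching cost 3 (bound 3)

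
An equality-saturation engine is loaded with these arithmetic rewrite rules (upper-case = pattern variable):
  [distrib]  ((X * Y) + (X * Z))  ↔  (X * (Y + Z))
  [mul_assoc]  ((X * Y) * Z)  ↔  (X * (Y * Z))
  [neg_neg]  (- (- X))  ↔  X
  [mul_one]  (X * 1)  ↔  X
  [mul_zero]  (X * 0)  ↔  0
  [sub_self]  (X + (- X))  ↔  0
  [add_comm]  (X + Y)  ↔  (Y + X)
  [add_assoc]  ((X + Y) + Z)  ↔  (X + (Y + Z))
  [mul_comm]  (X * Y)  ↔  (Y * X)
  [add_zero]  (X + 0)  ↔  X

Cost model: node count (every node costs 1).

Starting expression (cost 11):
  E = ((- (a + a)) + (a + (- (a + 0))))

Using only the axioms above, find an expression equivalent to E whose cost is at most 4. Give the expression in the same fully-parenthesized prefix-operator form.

1. [add_zero →] (a + 0)  →  a;  E = ((- (a + a)) + (a + (- a)))
2. [sub_self →] (a + (- a))  →  0;  E = ((- (a + a)) + 0)
3. [add_zero →] ((- (a + a)) + 0)  →  (- (a + a));  cost 4 ≤ 4, done

(- (a + a))   [cost 4]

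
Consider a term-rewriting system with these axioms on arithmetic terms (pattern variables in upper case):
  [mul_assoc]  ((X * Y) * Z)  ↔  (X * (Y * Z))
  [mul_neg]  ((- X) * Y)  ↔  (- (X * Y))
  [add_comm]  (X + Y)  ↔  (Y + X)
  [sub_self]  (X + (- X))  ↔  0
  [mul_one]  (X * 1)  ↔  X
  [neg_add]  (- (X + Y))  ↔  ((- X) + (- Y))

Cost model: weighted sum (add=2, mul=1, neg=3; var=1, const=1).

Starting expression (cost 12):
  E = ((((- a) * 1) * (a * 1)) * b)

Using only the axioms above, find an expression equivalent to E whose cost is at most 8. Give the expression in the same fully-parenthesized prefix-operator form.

1. [mul_one →] ((- a) * 1)  →  (- a);  E = (((- a) * (a * 1)) * b)
2. [mul_assoc →] (((- a) * (a * 1)) * b)  →  ((- a) * ((a * 1) * b))
3. [mul_one →] (a * 1)  →  a;  cost 8 ≤ 8, done

((- a) * (a * b))   [cost 8]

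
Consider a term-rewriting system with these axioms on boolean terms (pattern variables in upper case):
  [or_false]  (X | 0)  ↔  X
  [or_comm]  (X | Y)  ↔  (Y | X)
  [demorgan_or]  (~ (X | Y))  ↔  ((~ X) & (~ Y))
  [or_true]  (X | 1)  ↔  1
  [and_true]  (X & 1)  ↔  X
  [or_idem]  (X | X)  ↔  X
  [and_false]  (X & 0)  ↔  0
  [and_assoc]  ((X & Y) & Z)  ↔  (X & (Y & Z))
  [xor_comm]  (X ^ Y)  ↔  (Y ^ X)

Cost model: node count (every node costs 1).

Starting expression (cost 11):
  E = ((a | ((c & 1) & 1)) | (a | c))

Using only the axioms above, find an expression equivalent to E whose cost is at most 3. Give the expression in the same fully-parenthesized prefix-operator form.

1. [and_true →] ((c & 1) & 1)  →  (c & 1);  E = ((a | (c & 1)) | (a | c))
2. [and_true →] (c & 1)  →  c;  E = ((a | c) | (a | c))
3. [or_idem →] ((a | c) | (a | c))  →  (a | c);  cost 3 ≤ 3, done

(a | c)   [cost 3]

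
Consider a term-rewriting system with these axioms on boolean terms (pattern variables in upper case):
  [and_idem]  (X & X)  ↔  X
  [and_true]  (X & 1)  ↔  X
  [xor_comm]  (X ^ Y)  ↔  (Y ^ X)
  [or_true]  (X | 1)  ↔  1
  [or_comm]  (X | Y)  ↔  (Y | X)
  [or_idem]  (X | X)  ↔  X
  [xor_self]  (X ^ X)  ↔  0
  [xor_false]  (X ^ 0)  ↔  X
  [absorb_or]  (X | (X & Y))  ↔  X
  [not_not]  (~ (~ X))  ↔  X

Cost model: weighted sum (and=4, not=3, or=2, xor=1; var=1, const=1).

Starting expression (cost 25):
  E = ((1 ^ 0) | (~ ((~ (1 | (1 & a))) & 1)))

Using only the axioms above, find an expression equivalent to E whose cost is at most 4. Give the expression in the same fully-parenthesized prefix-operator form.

(1 | 1)   [cost 4]

(1) (1 | (1 & a))  =[absorb_or →]=  1    ⊢ ((1 ^ 0) | (~ ((~ 1) & 1)))
(2) ((~ 1) & 1)  =[and_true →]=  (~ 1)    ⊢ ((1 ^ 0) | (~ (~ 1)))
(3) (1 ^ 0)  =[xor_false →]=  1    ⊢ (1 | (~ (~ 1)))
(4) (~ (~ 1))  =[not_not →]=  1    ⊢ cost 4, within 4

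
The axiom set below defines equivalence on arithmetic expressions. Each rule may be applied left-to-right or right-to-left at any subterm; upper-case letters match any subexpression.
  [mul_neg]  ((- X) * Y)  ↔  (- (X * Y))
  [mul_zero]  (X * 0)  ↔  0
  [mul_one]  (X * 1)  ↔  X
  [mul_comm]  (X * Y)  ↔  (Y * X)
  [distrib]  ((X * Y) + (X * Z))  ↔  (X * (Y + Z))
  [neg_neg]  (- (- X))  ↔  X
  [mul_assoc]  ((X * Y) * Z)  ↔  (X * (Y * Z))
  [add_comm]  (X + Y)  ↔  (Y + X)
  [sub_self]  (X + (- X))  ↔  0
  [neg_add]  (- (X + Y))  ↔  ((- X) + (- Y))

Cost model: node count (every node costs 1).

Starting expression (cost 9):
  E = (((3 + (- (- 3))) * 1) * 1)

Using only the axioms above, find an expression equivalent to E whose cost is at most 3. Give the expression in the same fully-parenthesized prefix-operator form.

1. [mul_one →] (((3 + (- (- 3))) * 1) * 1)  →  ((3 + (- (- 3))) * 1)
2. [neg_neg →] (- (- 3))  →  3;  E = ((3 + 3) * 1)
3. [mul_one →] ((3 + 3) * 1)  →  (3 + 3);  cost 3 ≤ 3, done

(3 + 3)   [cost 3]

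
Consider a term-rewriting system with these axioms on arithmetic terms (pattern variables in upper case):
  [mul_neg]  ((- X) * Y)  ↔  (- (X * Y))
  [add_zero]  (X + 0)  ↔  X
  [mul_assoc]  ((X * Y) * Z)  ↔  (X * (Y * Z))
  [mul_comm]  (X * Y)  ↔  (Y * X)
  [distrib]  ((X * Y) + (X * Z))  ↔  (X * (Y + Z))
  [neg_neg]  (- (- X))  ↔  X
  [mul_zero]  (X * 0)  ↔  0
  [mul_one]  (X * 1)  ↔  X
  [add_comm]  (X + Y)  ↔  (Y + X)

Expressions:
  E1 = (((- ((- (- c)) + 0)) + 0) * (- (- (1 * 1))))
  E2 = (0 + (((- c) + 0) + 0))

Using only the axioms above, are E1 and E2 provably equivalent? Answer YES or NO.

(1) ((- ((- (- c)) + 0)) + 0)  =[add_zero →]=  (- ((- (- c)) + 0))    ⊢ ((- ((- (- c)) + 0)) * (- (- (1 * 1))))
(2) (1 * 1)  =[mul_one →]=  1    ⊢ ((- ((- (- c)) + 0)) * (- (- 1)))
(3) (- (- 1))  =[neg_neg →]=  1    ⊢ ((- ((- (- c)) + 0)) * 1)
(4) ((- ((- (- c)) + 0)) * 1)  =[mul_one →]=  (- ((- (- c)) + 0))
(5) ((- (- c)) + 0)  =[add_zero →]=  (- (- c))    ⊢ (- (- (- c)))
(6) (- (- c))  =[neg_neg →]=  c    ⊢ (- c)
(7) (- c)  =[add_zero ←]=  ((- c) + 0)
(8) (- c)  =[add_zero ←]=  ((- c) + 0)    ⊢ (((- c) + 0) + 0)
(9) (((- c) + 0) + 0)  =[add_comm →]=  (0 + ((- c) + 0))
(10) (- c)  =[add_zero ←]=  ((- c) + 0)    ⊢ E2

YES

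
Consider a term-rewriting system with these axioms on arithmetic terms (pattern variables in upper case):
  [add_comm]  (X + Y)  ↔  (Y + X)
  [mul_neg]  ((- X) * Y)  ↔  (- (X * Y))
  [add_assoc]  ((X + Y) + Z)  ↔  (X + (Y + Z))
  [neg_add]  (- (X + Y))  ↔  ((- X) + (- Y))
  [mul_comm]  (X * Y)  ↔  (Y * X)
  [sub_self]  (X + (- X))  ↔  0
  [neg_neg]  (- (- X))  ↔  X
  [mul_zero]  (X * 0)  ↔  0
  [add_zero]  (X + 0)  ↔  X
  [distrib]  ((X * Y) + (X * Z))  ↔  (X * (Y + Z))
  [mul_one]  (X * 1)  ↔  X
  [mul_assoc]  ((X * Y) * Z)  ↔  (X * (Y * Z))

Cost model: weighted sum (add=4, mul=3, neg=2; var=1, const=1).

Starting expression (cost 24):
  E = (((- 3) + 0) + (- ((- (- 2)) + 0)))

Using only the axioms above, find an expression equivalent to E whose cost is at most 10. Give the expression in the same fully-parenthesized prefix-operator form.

step 1: add_zero (→) rewrites ((- 3) + 0) into (- 3), now ((- 3) + (- ((- (- 2)) + 0)))
step 2: add_zero (→) rewrites ((- (- 2)) + 0) into (- (- 2)), now ((- 3) + (- (- (- 2))))
step 3: neg_neg (→) rewrites (- (- (- 2))) into (- 2), reaching cost 10 (bound 10)

((- 3) + (- 2))   [cost 10]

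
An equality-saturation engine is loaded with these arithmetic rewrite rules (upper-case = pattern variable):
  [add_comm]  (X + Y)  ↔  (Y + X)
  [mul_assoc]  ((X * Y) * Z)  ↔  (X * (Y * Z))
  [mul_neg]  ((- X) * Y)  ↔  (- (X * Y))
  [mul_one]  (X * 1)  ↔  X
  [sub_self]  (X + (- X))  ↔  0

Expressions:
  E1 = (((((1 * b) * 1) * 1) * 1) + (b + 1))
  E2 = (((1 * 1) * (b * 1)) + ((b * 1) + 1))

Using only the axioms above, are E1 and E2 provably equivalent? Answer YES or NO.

YES

1. [mul_one →] ((1 * b) * 1)  →  (1 * b);  E1 = ((((1 * b) * 1) * 1) + (b + 1))
2. [mul_one →] (((1 * b) * 1) * 1)  →  ((1 * b) * 1);  E1 = (((1 * b) * 1) + (b + 1))
3. [mul_one →] ((1 * b) * 1)  →  (1 * b);  E1 = ((1 * b) + (b + 1))
4. [mul_one ←] 1  →  (1 * 1);  E1 = (((1 * 1) * b) + (b + 1))
5. [mul_one ←] b  →  (b * 1);  E1 = (((1 * 1) * b) + ((b * 1) + 1))
6. [mul_one ←] b  →  (b * 1);  this is E2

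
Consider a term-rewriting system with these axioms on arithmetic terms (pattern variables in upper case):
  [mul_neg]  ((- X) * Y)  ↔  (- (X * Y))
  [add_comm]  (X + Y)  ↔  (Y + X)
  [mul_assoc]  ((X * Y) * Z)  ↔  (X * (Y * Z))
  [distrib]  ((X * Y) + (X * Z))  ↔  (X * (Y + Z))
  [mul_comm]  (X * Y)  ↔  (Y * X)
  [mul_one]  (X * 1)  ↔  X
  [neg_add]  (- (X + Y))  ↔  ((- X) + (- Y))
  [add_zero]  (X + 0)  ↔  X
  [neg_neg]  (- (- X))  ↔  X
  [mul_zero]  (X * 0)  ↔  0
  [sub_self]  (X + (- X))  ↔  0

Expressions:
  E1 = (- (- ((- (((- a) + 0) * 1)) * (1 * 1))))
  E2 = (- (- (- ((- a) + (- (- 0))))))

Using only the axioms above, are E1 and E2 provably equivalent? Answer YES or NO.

YES

1. [neg_neg →] (- (- ((- (((- a) + 0) * 1)) * (1 * 1))))  →  ((- (((- a) + 0) * 1)) * (1 * 1))
2. [mul_one →] (1 * 1)  →  1;  E1 = ((- (((- a) + 0) * 1)) * 1)
3. [mul_one →] (((- a) + 0) * 1)  →  ((- a) + 0);  E1 = ((- ((- a) + 0)) * 1)
4. [add_zero →] ((- a) + 0)  →  (- a);  E1 = ((- (- a)) * 1)
5. [mul_one →] ((- (- a)) * 1)  →  (- (- a))
6. [add_zero ←] (- a)  →  ((- a) + 0);  E1 = (- ((- a) + 0))
7. [neg_neg ←] ((- a) + 0)  →  (- (- ((- a) + 0)));  E1 = (- (- (- ((- a) + 0))))
8. [neg_neg ←] 0  →  (- (- 0));  this is E2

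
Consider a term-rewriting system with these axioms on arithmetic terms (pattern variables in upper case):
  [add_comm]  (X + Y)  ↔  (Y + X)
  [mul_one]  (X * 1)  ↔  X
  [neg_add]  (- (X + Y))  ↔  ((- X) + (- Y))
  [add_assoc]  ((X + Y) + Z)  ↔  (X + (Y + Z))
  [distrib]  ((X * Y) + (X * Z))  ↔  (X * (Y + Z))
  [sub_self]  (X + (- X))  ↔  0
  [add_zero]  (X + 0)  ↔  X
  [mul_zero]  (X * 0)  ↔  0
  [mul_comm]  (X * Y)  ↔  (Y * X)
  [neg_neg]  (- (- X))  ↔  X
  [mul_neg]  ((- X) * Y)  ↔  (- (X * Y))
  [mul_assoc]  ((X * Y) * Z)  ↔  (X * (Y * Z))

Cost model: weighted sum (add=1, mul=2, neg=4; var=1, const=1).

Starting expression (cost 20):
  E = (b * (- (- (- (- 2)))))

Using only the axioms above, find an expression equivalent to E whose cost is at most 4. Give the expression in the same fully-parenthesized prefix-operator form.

(b * 2)   [cost 4]

step 1: neg_neg (→) rewrites (- (- (- (- 2)))) into (- (- 2)), now (b * (- (- 2)))
step 2: neg_neg (→) rewrites (- (- 2)) into 2, reaching cost 4 (bound 4)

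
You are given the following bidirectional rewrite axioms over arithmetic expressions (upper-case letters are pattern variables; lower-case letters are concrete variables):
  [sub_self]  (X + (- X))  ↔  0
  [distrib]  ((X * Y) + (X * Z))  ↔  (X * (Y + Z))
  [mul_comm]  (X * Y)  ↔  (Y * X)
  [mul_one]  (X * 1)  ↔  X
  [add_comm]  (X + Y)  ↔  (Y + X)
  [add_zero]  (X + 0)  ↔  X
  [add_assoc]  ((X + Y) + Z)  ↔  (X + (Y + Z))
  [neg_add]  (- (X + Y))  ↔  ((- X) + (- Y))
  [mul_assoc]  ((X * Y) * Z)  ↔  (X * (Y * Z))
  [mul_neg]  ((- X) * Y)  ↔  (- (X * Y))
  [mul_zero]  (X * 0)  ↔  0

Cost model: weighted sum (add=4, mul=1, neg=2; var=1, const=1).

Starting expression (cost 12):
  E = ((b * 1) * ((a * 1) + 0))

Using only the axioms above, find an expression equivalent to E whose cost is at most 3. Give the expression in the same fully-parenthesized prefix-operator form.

(1) (b * 1)  =[mul_one →]=  b    ⊢ (b * ((a * 1) + 0))
(2) ((a * 1) + 0)  =[add_zero →]=  (a * 1)    ⊢ (b * (a * 1))
(3) (a * 1)  =[mul_one →]=  a    ⊢ cost 3, within 3

(b * a)   [cost 3]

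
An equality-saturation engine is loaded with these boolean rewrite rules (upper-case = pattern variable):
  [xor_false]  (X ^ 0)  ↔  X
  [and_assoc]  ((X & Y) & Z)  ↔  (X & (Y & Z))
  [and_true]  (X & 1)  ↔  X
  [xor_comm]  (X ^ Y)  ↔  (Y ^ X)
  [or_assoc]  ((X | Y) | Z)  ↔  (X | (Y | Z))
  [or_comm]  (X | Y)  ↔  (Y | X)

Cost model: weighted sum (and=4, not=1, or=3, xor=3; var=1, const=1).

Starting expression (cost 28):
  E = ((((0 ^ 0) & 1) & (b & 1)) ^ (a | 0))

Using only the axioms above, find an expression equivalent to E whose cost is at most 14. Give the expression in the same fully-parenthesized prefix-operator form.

step 1: and_true (→) rewrites (b & 1) into b, now ((((0 ^ 0) & 1) & b) ^ (a | 0))
step 2: and_true (→) rewrites ((0 ^ 0) & 1) into (0 ^ 0), now (((0 ^ 0) & b) ^ (a | 0))
step 3: xor_false (→) rewrites (0 ^ 0) into 0, reaching cost 14 (bound 14)

((0 & b) ^ (a | 0))   [cost 14]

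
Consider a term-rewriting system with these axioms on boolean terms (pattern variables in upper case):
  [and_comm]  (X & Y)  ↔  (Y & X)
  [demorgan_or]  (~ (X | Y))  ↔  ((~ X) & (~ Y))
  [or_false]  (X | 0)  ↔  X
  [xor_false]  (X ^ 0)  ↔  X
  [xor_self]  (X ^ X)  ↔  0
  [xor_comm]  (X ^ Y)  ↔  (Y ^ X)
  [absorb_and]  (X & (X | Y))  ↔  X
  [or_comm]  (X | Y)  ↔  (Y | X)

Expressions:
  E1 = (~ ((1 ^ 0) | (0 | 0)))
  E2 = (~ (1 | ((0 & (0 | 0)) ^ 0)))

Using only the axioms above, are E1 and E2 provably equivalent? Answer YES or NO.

YES

step 1: or_false (→) rewrites (0 | 0) into 0, now (~ ((1 ^ 0) | 0))
step 2: or_false (→) rewrites ((1 ^ 0) | 0) into (1 ^ 0), now (~ (1 ^ 0))
step 3: xor_false (→) rewrites (1 ^ 0) into 1, now (~ 1)
step 4: or_false (←) rewrites 1 into (1 | 0), now (~ (1 | 0))
step 5: xor_self (←) rewrites 0 into (0 ^ 0), now (~ (1 | (0 ^ 0)))
step 6: absorb_and (←) rewrites 0 into (0 & (0 | 0)), which is E2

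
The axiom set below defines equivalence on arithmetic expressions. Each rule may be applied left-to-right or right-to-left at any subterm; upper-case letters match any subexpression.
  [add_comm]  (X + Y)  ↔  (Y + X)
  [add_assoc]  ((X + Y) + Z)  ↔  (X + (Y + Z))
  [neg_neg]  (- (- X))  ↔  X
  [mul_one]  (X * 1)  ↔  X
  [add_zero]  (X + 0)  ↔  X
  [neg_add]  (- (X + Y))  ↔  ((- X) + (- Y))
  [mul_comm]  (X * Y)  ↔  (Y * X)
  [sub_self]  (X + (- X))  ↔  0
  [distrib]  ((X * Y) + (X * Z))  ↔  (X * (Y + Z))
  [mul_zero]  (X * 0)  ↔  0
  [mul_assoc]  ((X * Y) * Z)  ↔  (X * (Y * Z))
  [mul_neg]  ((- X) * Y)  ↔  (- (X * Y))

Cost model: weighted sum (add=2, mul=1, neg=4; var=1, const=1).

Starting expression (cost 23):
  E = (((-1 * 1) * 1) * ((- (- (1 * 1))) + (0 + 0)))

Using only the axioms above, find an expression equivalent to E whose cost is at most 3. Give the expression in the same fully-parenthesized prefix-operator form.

step 1: neg_neg (→) rewrites (- (- (1 * 1))) into (1 * 1), now (((-1 * 1) * 1) * ((1 * 1) + (0 + 0)))
step 2: add_zero (→) rewrites (0 + 0) into 0, now (((-1 * 1) * 1) * ((1 * 1) + 0))
step 3: mul_one (→) rewrites (-1 * 1) into -1, now ((-1 * 1) * ((1 * 1) + 0))
step 4: add_zero (→) rewrites ((1 * 1) + 0) into (1 * 1), now ((-1 * 1) * (1 * 1))
step 5: mul_one (→) rewrites (1 * 1) into 1, now ((-1 * 1) * 1)
step 6: mul_assoc (→) rewrites ((-1 * 1) * 1) into (-1 * (1 * 1))
step 7: mul_one (→) rewrites (1 * 1) into 1, reaching cost 3 (bound 3)

(-1 * 1)   [cost 3]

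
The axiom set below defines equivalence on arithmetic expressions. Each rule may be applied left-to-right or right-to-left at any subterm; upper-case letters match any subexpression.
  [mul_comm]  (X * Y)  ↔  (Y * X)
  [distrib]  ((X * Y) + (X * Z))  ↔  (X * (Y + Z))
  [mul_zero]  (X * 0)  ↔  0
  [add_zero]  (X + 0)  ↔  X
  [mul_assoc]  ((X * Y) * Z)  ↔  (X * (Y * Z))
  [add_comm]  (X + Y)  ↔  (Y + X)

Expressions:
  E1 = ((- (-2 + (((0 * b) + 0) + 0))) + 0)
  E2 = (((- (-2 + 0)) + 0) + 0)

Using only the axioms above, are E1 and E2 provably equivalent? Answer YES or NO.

YES

step 1: add_zero (→) rewrites (((0 * b) + 0) + 0) into ((0 * b) + 0), now ((- (-2 + ((0 * b) + 0))) + 0)
step 2: mul_comm (→) rewrites (0 * b) into (b * 0), now ((- (-2 + ((b * 0) + 0))) + 0)
step 3: add_zero (→) rewrites ((- (-2 + ((b * 0) + 0))) + 0) into (- (-2 + ((b * 0) + 0)))
step 4: mul_zero (→) rewrites (b * 0) into 0, now (- (-2 + (0 + 0)))
step 5: add_zero (→) rewrites (0 + 0) into 0, now (- (-2 + 0))
step 6: add_zero (→) rewrites (-2 + 0) into -2, now (- -2)
step 7: add_zero (←) rewrites (- -2) into ((- -2) + 0)
step 8: add_zero (←) rewrites ((- -2) + 0) into (((- -2) + 0) + 0)
step 9: add_zero (←) rewrites -2 into (-2 + 0), which is E2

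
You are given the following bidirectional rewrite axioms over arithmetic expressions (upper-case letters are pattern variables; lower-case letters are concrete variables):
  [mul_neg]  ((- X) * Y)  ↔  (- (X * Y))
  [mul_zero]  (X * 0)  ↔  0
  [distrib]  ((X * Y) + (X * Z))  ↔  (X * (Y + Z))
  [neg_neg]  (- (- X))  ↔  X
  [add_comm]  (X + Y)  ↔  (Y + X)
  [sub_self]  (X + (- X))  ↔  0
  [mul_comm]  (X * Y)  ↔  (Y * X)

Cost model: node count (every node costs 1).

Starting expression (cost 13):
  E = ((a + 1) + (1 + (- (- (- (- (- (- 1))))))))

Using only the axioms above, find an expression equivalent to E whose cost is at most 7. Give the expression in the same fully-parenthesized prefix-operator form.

(1) (- (- (- (- (- 1)))))  =[neg_neg →]=  (- (- (- 1)))    ⊢ ((a + 1) + (1 + (- (- (- (- 1))))))
(2) (- (- (- 1)))  =[neg_neg →]=  (- 1)    ⊢ ((a + 1) + (1 + (- (- 1))))
(3) (- (- 1))  =[neg_neg →]=  1    ⊢ cost 7, within 7

((a + 1) + (1 + 1))   [cost 7]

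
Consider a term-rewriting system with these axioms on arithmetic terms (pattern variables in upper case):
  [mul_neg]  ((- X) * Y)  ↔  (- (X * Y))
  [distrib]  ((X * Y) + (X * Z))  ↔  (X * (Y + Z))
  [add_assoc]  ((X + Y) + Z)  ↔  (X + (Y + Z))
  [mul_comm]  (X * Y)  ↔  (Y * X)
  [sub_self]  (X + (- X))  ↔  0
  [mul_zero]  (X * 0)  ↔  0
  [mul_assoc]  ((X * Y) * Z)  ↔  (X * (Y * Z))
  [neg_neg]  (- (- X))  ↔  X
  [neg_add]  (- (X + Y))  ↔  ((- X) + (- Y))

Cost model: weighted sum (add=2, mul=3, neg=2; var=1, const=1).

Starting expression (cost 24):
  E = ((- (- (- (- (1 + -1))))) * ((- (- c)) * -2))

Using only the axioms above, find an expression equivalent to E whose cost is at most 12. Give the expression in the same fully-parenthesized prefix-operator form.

step 1: neg_neg (→) rewrites (- (- (- (1 + -1)))) into (- (1 + -1)), now ((- (- (1 + -1))) * ((- (- c)) * -2))
step 2: neg_neg (→) rewrites (- (- c)) into c, now ((- (- (1 + -1))) * (c * -2))
step 3: neg_neg (→) rewrites (- (- (1 + -1))) into (1 + -1), reaching cost 12 (bound 12)

((1 + -1) * (c * -2))   [cost 12]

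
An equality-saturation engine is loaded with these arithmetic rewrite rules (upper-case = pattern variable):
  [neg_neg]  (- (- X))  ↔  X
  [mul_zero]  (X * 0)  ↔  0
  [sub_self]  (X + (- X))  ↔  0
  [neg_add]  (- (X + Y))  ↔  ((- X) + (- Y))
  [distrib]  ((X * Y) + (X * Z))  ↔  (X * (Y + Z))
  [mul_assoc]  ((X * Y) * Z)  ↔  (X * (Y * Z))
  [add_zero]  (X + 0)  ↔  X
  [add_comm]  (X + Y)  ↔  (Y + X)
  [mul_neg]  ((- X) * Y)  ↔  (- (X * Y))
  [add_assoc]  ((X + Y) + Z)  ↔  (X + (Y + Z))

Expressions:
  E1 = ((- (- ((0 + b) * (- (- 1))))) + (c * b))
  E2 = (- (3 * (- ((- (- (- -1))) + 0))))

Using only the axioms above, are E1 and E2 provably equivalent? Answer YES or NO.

All listed rules preserve value, hence provable equivalence implies equal values everywhere; look for a separating assignment.
b=0, c=0 gives E1 ↦ 0, E2 ↦ 3; values differ ⇒ not provably equivalent.

NO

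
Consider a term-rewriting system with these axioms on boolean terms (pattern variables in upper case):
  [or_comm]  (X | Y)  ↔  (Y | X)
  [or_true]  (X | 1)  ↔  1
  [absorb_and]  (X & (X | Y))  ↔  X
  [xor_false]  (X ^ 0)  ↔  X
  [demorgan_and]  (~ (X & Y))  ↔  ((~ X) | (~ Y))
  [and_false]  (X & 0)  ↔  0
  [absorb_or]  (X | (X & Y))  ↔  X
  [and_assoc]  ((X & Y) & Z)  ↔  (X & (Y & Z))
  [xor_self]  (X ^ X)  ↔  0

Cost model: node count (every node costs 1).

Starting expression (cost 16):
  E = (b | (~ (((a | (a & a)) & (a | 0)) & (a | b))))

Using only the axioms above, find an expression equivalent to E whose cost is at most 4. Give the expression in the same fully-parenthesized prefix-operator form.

(b | (~ a))   [cost 4]

(1) (a | (a & a))  =[absorb_or →]=  a    ⊢ (b | (~ ((a & (a | 0)) & (a | b))))
(2) (a & (a | 0))  =[absorb_and →]=  a    ⊢ (b | (~ (a & (a | b))))
(3) (a & (a | b))  =[absorb_and →]=  a    ⊢ cost 4, within 4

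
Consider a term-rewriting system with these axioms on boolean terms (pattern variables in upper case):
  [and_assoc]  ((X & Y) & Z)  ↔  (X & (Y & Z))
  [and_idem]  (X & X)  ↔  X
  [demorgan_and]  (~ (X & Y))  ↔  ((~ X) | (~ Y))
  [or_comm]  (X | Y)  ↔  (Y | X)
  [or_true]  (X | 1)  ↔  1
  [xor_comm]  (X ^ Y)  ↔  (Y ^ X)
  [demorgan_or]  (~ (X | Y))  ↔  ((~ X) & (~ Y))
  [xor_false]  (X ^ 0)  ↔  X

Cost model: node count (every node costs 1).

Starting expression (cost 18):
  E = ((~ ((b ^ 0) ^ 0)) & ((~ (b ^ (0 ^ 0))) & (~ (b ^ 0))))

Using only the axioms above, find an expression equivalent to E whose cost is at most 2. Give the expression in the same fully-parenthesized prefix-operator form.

1. [xor_false →] (0 ^ 0)  →  0;  E = ((~ ((b ^ 0) ^ 0)) & ((~ (b ^ 0)) & (~ (b ^ 0))))
2. [and_idem →] ((~ (b ^ 0)) & (~ (b ^ 0)))  →  (~ (b ^ 0));  E = ((~ ((b ^ 0) ^ 0)) & (~ (b ^ 0)))
3. [xor_false →] (b ^ 0)  →  b;  E = ((~ (b ^ 0)) & (~ (b ^ 0)))
4. [and_idem →] ((~ (b ^ 0)) & (~ (b ^ 0)))  →  (~ (b ^ 0))
5. [xor_false →] (b ^ 0)  →  b;  cost 2 ≤ 2, done

(~ b)   [cost 2]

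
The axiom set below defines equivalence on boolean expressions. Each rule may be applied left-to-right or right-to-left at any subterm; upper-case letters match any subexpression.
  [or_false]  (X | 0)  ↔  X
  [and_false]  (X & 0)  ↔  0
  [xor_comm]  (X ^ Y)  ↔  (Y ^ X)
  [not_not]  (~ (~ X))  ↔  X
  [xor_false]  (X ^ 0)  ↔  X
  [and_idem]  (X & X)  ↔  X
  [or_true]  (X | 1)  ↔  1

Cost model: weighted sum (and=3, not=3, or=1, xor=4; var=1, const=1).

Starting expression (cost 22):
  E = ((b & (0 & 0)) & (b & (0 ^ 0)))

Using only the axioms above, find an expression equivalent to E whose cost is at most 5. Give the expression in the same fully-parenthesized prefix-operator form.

step 1: xor_false (→) rewrites (0 ^ 0) into 0, now ((b & (0 & 0)) & (b & 0))
step 2: and_idem (→) rewrites (0 & 0) into 0, now ((b & 0) & (b & 0))
step 3: and_idem (→) rewrites ((b & 0) & (b & 0)) into (b & 0), reaching cost 5 (bound 5)

(b & 0)   [cost 5]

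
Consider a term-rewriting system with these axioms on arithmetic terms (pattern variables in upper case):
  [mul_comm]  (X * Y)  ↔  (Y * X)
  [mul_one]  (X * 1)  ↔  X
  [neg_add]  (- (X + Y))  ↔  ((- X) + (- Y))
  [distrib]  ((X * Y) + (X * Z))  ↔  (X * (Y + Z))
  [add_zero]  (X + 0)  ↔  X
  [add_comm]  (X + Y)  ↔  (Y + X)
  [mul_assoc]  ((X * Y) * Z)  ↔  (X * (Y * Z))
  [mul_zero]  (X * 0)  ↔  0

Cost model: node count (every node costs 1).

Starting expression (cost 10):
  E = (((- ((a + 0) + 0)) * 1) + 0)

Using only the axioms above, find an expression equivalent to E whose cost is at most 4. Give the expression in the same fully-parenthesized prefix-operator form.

(- (a + 0))   [cost 4]

1. [add_zero →] (((- ((a + 0) + 0)) * 1) + 0)  →  ((- ((a + 0) + 0)) * 1)
2. [mul_one →] ((- ((a + 0) + 0)) * 1)  →  (- ((a + 0) + 0))
3. [add_zero →] (a + 0)  →  a;  cost 4 ≤ 4, done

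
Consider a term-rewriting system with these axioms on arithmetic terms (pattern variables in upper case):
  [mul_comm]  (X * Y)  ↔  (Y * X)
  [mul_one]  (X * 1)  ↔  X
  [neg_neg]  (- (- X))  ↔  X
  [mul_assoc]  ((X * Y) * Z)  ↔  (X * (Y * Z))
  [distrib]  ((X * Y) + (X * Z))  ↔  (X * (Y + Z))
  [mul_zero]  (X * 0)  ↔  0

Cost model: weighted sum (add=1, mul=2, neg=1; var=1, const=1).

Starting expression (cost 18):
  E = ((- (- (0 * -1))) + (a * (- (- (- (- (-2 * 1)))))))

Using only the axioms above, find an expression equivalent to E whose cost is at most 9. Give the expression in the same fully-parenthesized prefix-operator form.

((0 * -1) + (a * -2))   [cost 9]

(1) (- (- (-2 * 1)))  =[neg_neg →]=  (-2 * 1)    ⊢ ((- (- (0 * -1))) + (a * (- (- (-2 * 1)))))
(2) (- (- (-2 * 1)))  =[neg_neg →]=  (-2 * 1)    ⊢ ((- (- (0 * -1))) + (a * (-2 * 1)))
(3) (- (- (0 * -1)))  =[neg_neg →]=  (0 * -1)    ⊢ ((0 * -1) + (a * (-2 * 1)))
(4) (-2 * 1)  =[mul_one →]=  -2    ⊢ cost 9, within 9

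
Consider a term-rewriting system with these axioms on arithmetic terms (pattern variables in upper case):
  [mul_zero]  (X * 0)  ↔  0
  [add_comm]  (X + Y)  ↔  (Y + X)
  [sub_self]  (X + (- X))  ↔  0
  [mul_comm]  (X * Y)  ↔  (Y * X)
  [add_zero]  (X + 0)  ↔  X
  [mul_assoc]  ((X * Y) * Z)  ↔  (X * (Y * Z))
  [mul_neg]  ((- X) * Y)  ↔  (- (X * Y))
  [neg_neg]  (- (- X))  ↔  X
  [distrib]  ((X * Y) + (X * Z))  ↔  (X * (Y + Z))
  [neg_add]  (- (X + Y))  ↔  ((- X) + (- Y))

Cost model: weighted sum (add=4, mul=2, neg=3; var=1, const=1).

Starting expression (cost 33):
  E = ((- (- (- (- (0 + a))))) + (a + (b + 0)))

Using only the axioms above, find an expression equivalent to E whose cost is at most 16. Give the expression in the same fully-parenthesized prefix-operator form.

step 1: neg_neg (→) rewrites (- (- (- (- (0 + a))))) into (- (- (0 + a))), now ((- (- (0 + a))) + (a + (b + 0)))
step 2: add_zero (→) rewrites (b + 0) into b, now ((- (- (0 + a))) + (a + b))
step 3: neg_neg (→) rewrites (- (- (0 + a))) into (0 + a), reaching cost 16 (bound 16)

((0 + a) + (a + b))   [cost 16]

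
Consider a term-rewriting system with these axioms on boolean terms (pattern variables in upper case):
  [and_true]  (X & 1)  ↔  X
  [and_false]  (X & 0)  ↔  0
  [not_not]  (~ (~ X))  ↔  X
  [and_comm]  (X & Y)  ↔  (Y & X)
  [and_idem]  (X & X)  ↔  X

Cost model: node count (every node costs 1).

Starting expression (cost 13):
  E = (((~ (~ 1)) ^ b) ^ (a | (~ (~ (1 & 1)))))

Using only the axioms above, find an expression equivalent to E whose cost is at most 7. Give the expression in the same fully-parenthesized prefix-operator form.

((1 ^ b) ^ (a | 1))   [cost 7]

1. [not_not →] (~ (~ 1))  →  1;  E = ((1 ^ b) ^ (a | (~ (~ (1 & 1)))))
2. [and_idem →] (1 & 1)  →  1;  E = ((1 ^ b) ^ (a | (~ (~ 1))))
3. [not_not →] (~ (~ 1))  →  1;  cost 7 ≤ 7, done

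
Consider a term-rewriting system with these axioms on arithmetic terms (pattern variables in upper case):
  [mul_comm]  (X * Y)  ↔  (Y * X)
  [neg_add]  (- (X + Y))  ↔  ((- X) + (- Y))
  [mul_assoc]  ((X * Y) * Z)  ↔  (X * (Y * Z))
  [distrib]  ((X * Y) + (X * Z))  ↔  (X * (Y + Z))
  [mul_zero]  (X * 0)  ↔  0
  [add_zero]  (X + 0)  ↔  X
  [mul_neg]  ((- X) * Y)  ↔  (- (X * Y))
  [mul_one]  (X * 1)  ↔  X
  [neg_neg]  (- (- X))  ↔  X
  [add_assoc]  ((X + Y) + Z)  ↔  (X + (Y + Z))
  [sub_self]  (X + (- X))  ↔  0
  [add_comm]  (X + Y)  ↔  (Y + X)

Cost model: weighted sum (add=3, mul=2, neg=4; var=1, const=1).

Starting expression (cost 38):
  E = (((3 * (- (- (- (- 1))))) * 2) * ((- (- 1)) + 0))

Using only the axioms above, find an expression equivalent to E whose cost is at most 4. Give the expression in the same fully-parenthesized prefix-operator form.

(1) (- (- (- (- 1))))  =[neg_neg →]=  (- (- 1))    ⊢ (((3 * (- (- 1))) * 2) * ((- (- 1)) + 0))
(2) (- (- 1))  =[neg_neg →]=  1    ⊢ (((3 * 1) * 2) * ((- (- 1)) + 0))
(3) ((- (- 1)) + 0)  =[add_zero →]=  (- (- 1))    ⊢ (((3 * 1) * 2) * (- (- 1)))
(4) (- (- 1))  =[neg_neg →]=  1    ⊢ (((3 * 1) * 2) * 1)
(5) (3 * 1)  =[mul_one →]=  3    ⊢ ((3 * 2) * 1)
(6) ((3 * 2) * 1)  =[mul_one →]=  (3 * 2)    ⊢ cost 4, within 4

(3 * 2)   [cost 4]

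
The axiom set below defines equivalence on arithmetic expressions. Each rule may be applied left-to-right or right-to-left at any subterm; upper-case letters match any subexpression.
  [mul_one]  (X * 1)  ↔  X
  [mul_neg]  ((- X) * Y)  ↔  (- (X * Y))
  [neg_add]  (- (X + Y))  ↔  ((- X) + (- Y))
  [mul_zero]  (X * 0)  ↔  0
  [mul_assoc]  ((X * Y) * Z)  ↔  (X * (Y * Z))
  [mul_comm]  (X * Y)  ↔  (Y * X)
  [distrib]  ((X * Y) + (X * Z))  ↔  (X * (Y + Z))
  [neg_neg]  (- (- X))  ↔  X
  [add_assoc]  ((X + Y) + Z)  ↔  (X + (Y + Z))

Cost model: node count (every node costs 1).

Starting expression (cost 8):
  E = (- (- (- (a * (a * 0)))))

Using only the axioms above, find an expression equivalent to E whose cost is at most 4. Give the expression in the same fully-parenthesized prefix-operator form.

(- (0 * a))   [cost 4]

(1) (- (- (- (a * (a * 0)))))  =[neg_neg →]=  (- (a * (a * 0)))
(2) (a * (a * 0))  =[mul_comm →]=  ((a * 0) * a)    ⊢ (- ((a * 0) * a))
(3) (a * 0)  =[mul_zero →]=  0    ⊢ cost 4, within 4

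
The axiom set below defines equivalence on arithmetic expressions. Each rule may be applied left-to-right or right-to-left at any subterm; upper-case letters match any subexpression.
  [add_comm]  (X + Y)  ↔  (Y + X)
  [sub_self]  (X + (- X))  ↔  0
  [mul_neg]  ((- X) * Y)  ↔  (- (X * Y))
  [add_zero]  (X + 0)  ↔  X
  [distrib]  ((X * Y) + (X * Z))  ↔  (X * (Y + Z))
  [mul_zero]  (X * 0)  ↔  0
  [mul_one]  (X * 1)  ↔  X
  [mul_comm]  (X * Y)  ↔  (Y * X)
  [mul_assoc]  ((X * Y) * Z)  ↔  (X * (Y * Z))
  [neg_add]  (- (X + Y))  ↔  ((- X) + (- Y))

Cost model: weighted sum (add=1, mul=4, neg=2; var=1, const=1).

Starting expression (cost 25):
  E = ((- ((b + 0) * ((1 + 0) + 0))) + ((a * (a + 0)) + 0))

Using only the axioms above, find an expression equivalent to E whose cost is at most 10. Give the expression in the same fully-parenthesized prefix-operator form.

((- b) + (a * a))   [cost 10]

1. [add_zero →] (1 + 0)  →  1;  E = ((- ((b + 0) * (1 + 0))) + ((a * (a + 0)) + 0))
2. [add_zero →] (1 + 0)  →  1;  E = ((- ((b + 0) * 1)) + ((a * (a + 0)) + 0))
3. [add_zero →] ((a * (a + 0)) + 0)  →  (a * (a + 0));  E = ((- ((b + 0) * 1)) + (a * (a + 0)))
4. [add_zero →] (b + 0)  →  b;  E = ((- (b * 1)) + (a * (a + 0)))
5. [add_zero →] (a + 0)  →  a;  E = ((- (b * 1)) + (a * a))
6. [mul_one →] (b * 1)  →  b;  cost 10 ≤ 10, done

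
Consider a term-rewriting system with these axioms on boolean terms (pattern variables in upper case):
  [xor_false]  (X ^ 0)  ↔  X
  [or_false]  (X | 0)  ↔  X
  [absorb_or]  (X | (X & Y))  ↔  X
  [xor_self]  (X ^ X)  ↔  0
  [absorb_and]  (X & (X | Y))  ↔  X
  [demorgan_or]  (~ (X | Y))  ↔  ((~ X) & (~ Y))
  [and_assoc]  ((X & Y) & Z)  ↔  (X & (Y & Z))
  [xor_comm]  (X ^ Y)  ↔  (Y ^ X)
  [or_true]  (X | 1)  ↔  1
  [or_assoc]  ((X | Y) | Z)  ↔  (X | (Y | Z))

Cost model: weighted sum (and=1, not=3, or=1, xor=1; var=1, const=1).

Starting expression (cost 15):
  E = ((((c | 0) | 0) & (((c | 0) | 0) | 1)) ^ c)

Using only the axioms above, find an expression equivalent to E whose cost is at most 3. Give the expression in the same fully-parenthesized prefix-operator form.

(1) (((c | 0) | 0) & (((c | 0) | 0) | 1))  =[absorb_and →]=  ((c | 0) | 0)    ⊢ (((c | 0) | 0) ^ c)
(2) ((c | 0) | 0)  =[or_false →]=  (c | 0)    ⊢ ((c | 0) ^ c)
(3) (c | 0)  =[or_false →]=  c    ⊢ cost 3, within 3

(c ^ c)   [cost 3]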